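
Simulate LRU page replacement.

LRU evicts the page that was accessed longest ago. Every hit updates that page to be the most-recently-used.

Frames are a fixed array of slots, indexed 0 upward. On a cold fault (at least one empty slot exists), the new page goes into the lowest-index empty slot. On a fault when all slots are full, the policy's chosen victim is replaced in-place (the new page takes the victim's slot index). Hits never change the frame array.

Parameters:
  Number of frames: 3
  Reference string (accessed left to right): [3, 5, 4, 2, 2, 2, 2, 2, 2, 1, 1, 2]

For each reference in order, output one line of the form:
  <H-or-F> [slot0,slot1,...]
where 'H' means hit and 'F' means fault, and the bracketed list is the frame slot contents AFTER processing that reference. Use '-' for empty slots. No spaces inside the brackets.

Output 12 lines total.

F [3,-,-]
F [3,5,-]
F [3,5,4]
F [2,5,4]
H [2,5,4]
H [2,5,4]
H [2,5,4]
H [2,5,4]
H [2,5,4]
F [2,1,4]
H [2,1,4]
H [2,1,4]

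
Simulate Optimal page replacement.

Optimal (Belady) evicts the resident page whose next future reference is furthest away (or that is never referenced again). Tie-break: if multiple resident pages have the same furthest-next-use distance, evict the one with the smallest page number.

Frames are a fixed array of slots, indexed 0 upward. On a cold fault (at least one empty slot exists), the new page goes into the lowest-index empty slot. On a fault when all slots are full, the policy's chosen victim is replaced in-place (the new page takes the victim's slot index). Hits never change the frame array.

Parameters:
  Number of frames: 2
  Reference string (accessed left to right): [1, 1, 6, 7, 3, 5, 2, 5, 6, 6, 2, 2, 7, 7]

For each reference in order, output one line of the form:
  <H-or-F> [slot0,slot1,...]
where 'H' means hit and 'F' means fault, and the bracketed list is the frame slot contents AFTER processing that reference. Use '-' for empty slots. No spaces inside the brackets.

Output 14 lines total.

F [1,-]
H [1,-]
F [1,6]
F [7,6]
F [3,6]
F [5,6]
F [5,2]
H [5,2]
F [6,2]
H [6,2]
H [6,2]
H [6,2]
F [6,7]
H [6,7]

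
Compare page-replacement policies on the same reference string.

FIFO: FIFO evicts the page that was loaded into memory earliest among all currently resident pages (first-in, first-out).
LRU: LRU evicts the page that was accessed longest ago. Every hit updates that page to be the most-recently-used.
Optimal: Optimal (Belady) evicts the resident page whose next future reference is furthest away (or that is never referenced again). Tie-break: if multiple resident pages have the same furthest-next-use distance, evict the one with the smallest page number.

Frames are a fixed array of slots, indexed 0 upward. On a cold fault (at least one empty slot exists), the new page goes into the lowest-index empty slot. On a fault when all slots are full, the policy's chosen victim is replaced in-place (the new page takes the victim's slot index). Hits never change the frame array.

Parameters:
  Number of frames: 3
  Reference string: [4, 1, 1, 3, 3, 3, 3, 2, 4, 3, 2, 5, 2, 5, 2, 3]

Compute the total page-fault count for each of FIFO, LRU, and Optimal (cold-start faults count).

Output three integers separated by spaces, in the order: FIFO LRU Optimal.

--- FIFO ---
  step 0: ref 4 -> FAULT, frames=[4,-,-] (faults so far: 1)
  step 1: ref 1 -> FAULT, frames=[4,1,-] (faults so far: 2)
  step 2: ref 1 -> HIT, frames=[4,1,-] (faults so far: 2)
  step 3: ref 3 -> FAULT, frames=[4,1,3] (faults so far: 3)
  step 4: ref 3 -> HIT, frames=[4,1,3] (faults so far: 3)
  step 5: ref 3 -> HIT, frames=[4,1,3] (faults so far: 3)
  step 6: ref 3 -> HIT, frames=[4,1,3] (faults so far: 3)
  step 7: ref 2 -> FAULT, evict 4, frames=[2,1,3] (faults so far: 4)
  step 8: ref 4 -> FAULT, evict 1, frames=[2,4,3] (faults so far: 5)
  step 9: ref 3 -> HIT, frames=[2,4,3] (faults so far: 5)
  step 10: ref 2 -> HIT, frames=[2,4,3] (faults so far: 5)
  step 11: ref 5 -> FAULT, evict 3, frames=[2,4,5] (faults so far: 6)
  step 12: ref 2 -> HIT, frames=[2,4,5] (faults so far: 6)
  step 13: ref 5 -> HIT, frames=[2,4,5] (faults so far: 6)
  step 14: ref 2 -> HIT, frames=[2,4,5] (faults so far: 6)
  step 15: ref 3 -> FAULT, evict 2, frames=[3,4,5] (faults so far: 7)
  FIFO total faults: 7
--- LRU ---
  step 0: ref 4 -> FAULT, frames=[4,-,-] (faults so far: 1)
  step 1: ref 1 -> FAULT, frames=[4,1,-] (faults so far: 2)
  step 2: ref 1 -> HIT, frames=[4,1,-] (faults so far: 2)
  step 3: ref 3 -> FAULT, frames=[4,1,3] (faults so far: 3)
  step 4: ref 3 -> HIT, frames=[4,1,3] (faults so far: 3)
  step 5: ref 3 -> HIT, frames=[4,1,3] (faults so far: 3)
  step 6: ref 3 -> HIT, frames=[4,1,3] (faults so far: 3)
  step 7: ref 2 -> FAULT, evict 4, frames=[2,1,3] (faults so far: 4)
  step 8: ref 4 -> FAULT, evict 1, frames=[2,4,3] (faults so far: 5)
  step 9: ref 3 -> HIT, frames=[2,4,3] (faults so far: 5)
  step 10: ref 2 -> HIT, frames=[2,4,3] (faults so far: 5)
  step 11: ref 5 -> FAULT, evict 4, frames=[2,5,3] (faults so far: 6)
  step 12: ref 2 -> HIT, frames=[2,5,3] (faults so far: 6)
  step 13: ref 5 -> HIT, frames=[2,5,3] (faults so far: 6)
  step 14: ref 2 -> HIT, frames=[2,5,3] (faults so far: 6)
  step 15: ref 3 -> HIT, frames=[2,5,3] (faults so far: 6)
  LRU total faults: 6
--- Optimal ---
  step 0: ref 4 -> FAULT, frames=[4,-,-] (faults so far: 1)
  step 1: ref 1 -> FAULT, frames=[4,1,-] (faults so far: 2)
  step 2: ref 1 -> HIT, frames=[4,1,-] (faults so far: 2)
  step 3: ref 3 -> FAULT, frames=[4,1,3] (faults so far: 3)
  step 4: ref 3 -> HIT, frames=[4,1,3] (faults so far: 3)
  step 5: ref 3 -> HIT, frames=[4,1,3] (faults so far: 3)
  step 6: ref 3 -> HIT, frames=[4,1,3] (faults so far: 3)
  step 7: ref 2 -> FAULT, evict 1, frames=[4,2,3] (faults so far: 4)
  step 8: ref 4 -> HIT, frames=[4,2,3] (faults so far: 4)
  step 9: ref 3 -> HIT, frames=[4,2,3] (faults so far: 4)
  step 10: ref 2 -> HIT, frames=[4,2,3] (faults so far: 4)
  step 11: ref 5 -> FAULT, evict 4, frames=[5,2,3] (faults so far: 5)
  step 12: ref 2 -> HIT, frames=[5,2,3] (faults so far: 5)
  step 13: ref 5 -> HIT, frames=[5,2,3] (faults so far: 5)
  step 14: ref 2 -> HIT, frames=[5,2,3] (faults so far: 5)
  step 15: ref 3 -> HIT, frames=[5,2,3] (faults so far: 5)
  Optimal total faults: 5

Answer: 7 6 5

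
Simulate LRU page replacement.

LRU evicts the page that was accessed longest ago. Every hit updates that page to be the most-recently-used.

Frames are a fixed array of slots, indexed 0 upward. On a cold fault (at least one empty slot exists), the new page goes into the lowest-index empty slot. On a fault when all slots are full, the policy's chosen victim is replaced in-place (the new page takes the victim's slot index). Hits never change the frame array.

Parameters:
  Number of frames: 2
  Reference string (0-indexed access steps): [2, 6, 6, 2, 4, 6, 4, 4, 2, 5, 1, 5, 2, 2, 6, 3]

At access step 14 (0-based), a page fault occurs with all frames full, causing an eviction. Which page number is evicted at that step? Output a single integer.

Answer: 5

Derivation:
Step 0: ref 2 -> FAULT, frames=[2,-]
Step 1: ref 6 -> FAULT, frames=[2,6]
Step 2: ref 6 -> HIT, frames=[2,6]
Step 3: ref 2 -> HIT, frames=[2,6]
Step 4: ref 4 -> FAULT, evict 6, frames=[2,4]
Step 5: ref 6 -> FAULT, evict 2, frames=[6,4]
Step 6: ref 4 -> HIT, frames=[6,4]
Step 7: ref 4 -> HIT, frames=[6,4]
Step 8: ref 2 -> FAULT, evict 6, frames=[2,4]
Step 9: ref 5 -> FAULT, evict 4, frames=[2,5]
Step 10: ref 1 -> FAULT, evict 2, frames=[1,5]
Step 11: ref 5 -> HIT, frames=[1,5]
Step 12: ref 2 -> FAULT, evict 1, frames=[2,5]
Step 13: ref 2 -> HIT, frames=[2,5]
Step 14: ref 6 -> FAULT, evict 5, frames=[2,6]
At step 14: evicted page 5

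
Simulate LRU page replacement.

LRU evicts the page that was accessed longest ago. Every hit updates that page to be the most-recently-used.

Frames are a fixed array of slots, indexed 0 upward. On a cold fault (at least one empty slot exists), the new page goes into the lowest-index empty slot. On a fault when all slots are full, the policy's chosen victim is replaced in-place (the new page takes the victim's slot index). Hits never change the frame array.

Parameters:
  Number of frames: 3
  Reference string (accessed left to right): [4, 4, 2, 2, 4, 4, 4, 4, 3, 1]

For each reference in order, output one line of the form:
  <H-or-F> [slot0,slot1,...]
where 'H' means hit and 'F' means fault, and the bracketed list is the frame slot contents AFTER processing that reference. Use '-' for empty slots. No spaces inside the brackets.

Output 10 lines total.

F [4,-,-]
H [4,-,-]
F [4,2,-]
H [4,2,-]
H [4,2,-]
H [4,2,-]
H [4,2,-]
H [4,2,-]
F [4,2,3]
F [4,1,3]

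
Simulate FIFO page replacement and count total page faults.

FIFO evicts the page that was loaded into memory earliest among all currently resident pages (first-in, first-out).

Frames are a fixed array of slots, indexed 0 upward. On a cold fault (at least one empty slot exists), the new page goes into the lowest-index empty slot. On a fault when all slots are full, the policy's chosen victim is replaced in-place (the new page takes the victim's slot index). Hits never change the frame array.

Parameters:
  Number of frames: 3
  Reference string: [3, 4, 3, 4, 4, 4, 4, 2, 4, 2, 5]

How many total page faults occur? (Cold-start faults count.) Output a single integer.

Step 0: ref 3 → FAULT, frames=[3,-,-]
Step 1: ref 4 → FAULT, frames=[3,4,-]
Step 2: ref 3 → HIT, frames=[3,4,-]
Step 3: ref 4 → HIT, frames=[3,4,-]
Step 4: ref 4 → HIT, frames=[3,4,-]
Step 5: ref 4 → HIT, frames=[3,4,-]
Step 6: ref 4 → HIT, frames=[3,4,-]
Step 7: ref 2 → FAULT, frames=[3,4,2]
Step 8: ref 4 → HIT, frames=[3,4,2]
Step 9: ref 2 → HIT, frames=[3,4,2]
Step 10: ref 5 → FAULT (evict 3), frames=[5,4,2]
Total faults: 4

Answer: 4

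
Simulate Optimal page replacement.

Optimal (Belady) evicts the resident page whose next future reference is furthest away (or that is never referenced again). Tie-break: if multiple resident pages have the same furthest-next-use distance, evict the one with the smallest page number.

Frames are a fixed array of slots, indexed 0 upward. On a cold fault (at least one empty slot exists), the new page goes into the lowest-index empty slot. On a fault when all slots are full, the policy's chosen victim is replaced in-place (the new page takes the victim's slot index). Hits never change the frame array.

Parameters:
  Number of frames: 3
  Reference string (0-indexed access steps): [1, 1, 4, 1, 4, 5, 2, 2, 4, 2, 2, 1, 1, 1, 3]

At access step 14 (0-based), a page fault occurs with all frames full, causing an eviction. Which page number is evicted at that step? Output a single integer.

Step 0: ref 1 -> FAULT, frames=[1,-,-]
Step 1: ref 1 -> HIT, frames=[1,-,-]
Step 2: ref 4 -> FAULT, frames=[1,4,-]
Step 3: ref 1 -> HIT, frames=[1,4,-]
Step 4: ref 4 -> HIT, frames=[1,4,-]
Step 5: ref 5 -> FAULT, frames=[1,4,5]
Step 6: ref 2 -> FAULT, evict 5, frames=[1,4,2]
Step 7: ref 2 -> HIT, frames=[1,4,2]
Step 8: ref 4 -> HIT, frames=[1,4,2]
Step 9: ref 2 -> HIT, frames=[1,4,2]
Step 10: ref 2 -> HIT, frames=[1,4,2]
Step 11: ref 1 -> HIT, frames=[1,4,2]
Step 12: ref 1 -> HIT, frames=[1,4,2]
Step 13: ref 1 -> HIT, frames=[1,4,2]
Step 14: ref 3 -> FAULT, evict 1, frames=[3,4,2]
At step 14: evicted page 1

Answer: 1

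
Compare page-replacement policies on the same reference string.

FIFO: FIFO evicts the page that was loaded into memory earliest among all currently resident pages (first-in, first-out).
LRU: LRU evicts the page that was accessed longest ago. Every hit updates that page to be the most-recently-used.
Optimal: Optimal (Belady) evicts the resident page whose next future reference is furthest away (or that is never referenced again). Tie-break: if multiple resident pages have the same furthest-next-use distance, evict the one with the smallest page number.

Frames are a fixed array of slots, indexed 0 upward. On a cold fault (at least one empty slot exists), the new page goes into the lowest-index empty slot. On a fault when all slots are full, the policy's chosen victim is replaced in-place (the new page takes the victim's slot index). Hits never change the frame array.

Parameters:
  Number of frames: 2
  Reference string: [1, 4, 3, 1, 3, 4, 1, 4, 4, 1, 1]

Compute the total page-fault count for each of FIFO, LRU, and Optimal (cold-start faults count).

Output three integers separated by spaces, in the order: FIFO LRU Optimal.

Answer: 5 6 4

Derivation:
--- FIFO ---
  step 0: ref 1 -> FAULT, frames=[1,-] (faults so far: 1)
  step 1: ref 4 -> FAULT, frames=[1,4] (faults so far: 2)
  step 2: ref 3 -> FAULT, evict 1, frames=[3,4] (faults so far: 3)
  step 3: ref 1 -> FAULT, evict 4, frames=[3,1] (faults so far: 4)
  step 4: ref 3 -> HIT, frames=[3,1] (faults so far: 4)
  step 5: ref 4 -> FAULT, evict 3, frames=[4,1] (faults so far: 5)
  step 6: ref 1 -> HIT, frames=[4,1] (faults so far: 5)
  step 7: ref 4 -> HIT, frames=[4,1] (faults so far: 5)
  step 8: ref 4 -> HIT, frames=[4,1] (faults so far: 5)
  step 9: ref 1 -> HIT, frames=[4,1] (faults so far: 5)
  step 10: ref 1 -> HIT, frames=[4,1] (faults so far: 5)
  FIFO total faults: 5
--- LRU ---
  step 0: ref 1 -> FAULT, frames=[1,-] (faults so far: 1)
  step 1: ref 4 -> FAULT, frames=[1,4] (faults so far: 2)
  step 2: ref 3 -> FAULT, evict 1, frames=[3,4] (faults so far: 3)
  step 3: ref 1 -> FAULT, evict 4, frames=[3,1] (faults so far: 4)
  step 4: ref 3 -> HIT, frames=[3,1] (faults so far: 4)
  step 5: ref 4 -> FAULT, evict 1, frames=[3,4] (faults so far: 5)
  step 6: ref 1 -> FAULT, evict 3, frames=[1,4] (faults so far: 6)
  step 7: ref 4 -> HIT, frames=[1,4] (faults so far: 6)
  step 8: ref 4 -> HIT, frames=[1,4] (faults so far: 6)
  step 9: ref 1 -> HIT, frames=[1,4] (faults so far: 6)
  step 10: ref 1 -> HIT, frames=[1,4] (faults so far: 6)
  LRU total faults: 6
--- Optimal ---
  step 0: ref 1 -> FAULT, frames=[1,-] (faults so far: 1)
  step 1: ref 4 -> FAULT, frames=[1,4] (faults so far: 2)
  step 2: ref 3 -> FAULT, evict 4, frames=[1,3] (faults so far: 3)
  step 3: ref 1 -> HIT, frames=[1,3] (faults so far: 3)
  step 4: ref 3 -> HIT, frames=[1,3] (faults so far: 3)
  step 5: ref 4 -> FAULT, evict 3, frames=[1,4] (faults so far: 4)
  step 6: ref 1 -> HIT, frames=[1,4] (faults so far: 4)
  step 7: ref 4 -> HIT, frames=[1,4] (faults so far: 4)
  step 8: ref 4 -> HIT, frames=[1,4] (faults so far: 4)
  step 9: ref 1 -> HIT, frames=[1,4] (faults so far: 4)
  step 10: ref 1 -> HIT, frames=[1,4] (faults so far: 4)
  Optimal total faults: 4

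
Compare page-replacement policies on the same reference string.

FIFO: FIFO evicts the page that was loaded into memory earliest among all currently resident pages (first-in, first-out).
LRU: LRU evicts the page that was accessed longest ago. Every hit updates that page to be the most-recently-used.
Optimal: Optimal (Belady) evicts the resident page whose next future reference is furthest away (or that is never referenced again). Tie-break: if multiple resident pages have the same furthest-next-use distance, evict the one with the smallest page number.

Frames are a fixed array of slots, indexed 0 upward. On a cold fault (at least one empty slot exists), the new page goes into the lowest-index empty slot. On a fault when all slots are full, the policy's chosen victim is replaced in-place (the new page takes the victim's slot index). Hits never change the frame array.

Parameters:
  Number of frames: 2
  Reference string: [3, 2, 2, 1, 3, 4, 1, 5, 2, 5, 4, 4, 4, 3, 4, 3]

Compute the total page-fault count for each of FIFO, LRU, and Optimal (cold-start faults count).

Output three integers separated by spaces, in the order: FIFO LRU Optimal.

Answer: 10 10 8

Derivation:
--- FIFO ---
  step 0: ref 3 -> FAULT, frames=[3,-] (faults so far: 1)
  step 1: ref 2 -> FAULT, frames=[3,2] (faults so far: 2)
  step 2: ref 2 -> HIT, frames=[3,2] (faults so far: 2)
  step 3: ref 1 -> FAULT, evict 3, frames=[1,2] (faults so far: 3)
  step 4: ref 3 -> FAULT, evict 2, frames=[1,3] (faults so far: 4)
  step 5: ref 4 -> FAULT, evict 1, frames=[4,3] (faults so far: 5)
  step 6: ref 1 -> FAULT, evict 3, frames=[4,1] (faults so far: 6)
  step 7: ref 5 -> FAULT, evict 4, frames=[5,1] (faults so far: 7)
  step 8: ref 2 -> FAULT, evict 1, frames=[5,2] (faults so far: 8)
  step 9: ref 5 -> HIT, frames=[5,2] (faults so far: 8)
  step 10: ref 4 -> FAULT, evict 5, frames=[4,2] (faults so far: 9)
  step 11: ref 4 -> HIT, frames=[4,2] (faults so far: 9)
  step 12: ref 4 -> HIT, frames=[4,2] (faults so far: 9)
  step 13: ref 3 -> FAULT, evict 2, frames=[4,3] (faults so far: 10)
  step 14: ref 4 -> HIT, frames=[4,3] (faults so far: 10)
  step 15: ref 3 -> HIT, frames=[4,3] (faults so far: 10)
  FIFO total faults: 10
--- LRU ---
  step 0: ref 3 -> FAULT, frames=[3,-] (faults so far: 1)
  step 1: ref 2 -> FAULT, frames=[3,2] (faults so far: 2)
  step 2: ref 2 -> HIT, frames=[3,2] (faults so far: 2)
  step 3: ref 1 -> FAULT, evict 3, frames=[1,2] (faults so far: 3)
  step 4: ref 3 -> FAULT, evict 2, frames=[1,3] (faults so far: 4)
  step 5: ref 4 -> FAULT, evict 1, frames=[4,3] (faults so far: 5)
  step 6: ref 1 -> FAULT, evict 3, frames=[4,1] (faults so far: 6)
  step 7: ref 5 -> FAULT, evict 4, frames=[5,1] (faults so far: 7)
  step 8: ref 2 -> FAULT, evict 1, frames=[5,2] (faults so far: 8)
  step 9: ref 5 -> HIT, frames=[5,2] (faults so far: 8)
  step 10: ref 4 -> FAULT, evict 2, frames=[5,4] (faults so far: 9)
  step 11: ref 4 -> HIT, frames=[5,4] (faults so far: 9)
  step 12: ref 4 -> HIT, frames=[5,4] (faults so far: 9)
  step 13: ref 3 -> FAULT, evict 5, frames=[3,4] (faults so far: 10)
  step 14: ref 4 -> HIT, frames=[3,4] (faults so far: 10)
  step 15: ref 3 -> HIT, frames=[3,4] (faults so far: 10)
  LRU total faults: 10
--- Optimal ---
  step 0: ref 3 -> FAULT, frames=[3,-] (faults so far: 1)
  step 1: ref 2 -> FAULT, frames=[3,2] (faults so far: 2)
  step 2: ref 2 -> HIT, frames=[3,2] (faults so far: 2)
  step 3: ref 1 -> FAULT, evict 2, frames=[3,1] (faults so far: 3)
  step 4: ref 3 -> HIT, frames=[3,1] (faults so far: 3)
  step 5: ref 4 -> FAULT, evict 3, frames=[4,1] (faults so far: 4)
  step 6: ref 1 -> HIT, frames=[4,1] (faults so far: 4)
  step 7: ref 5 -> FAULT, evict 1, frames=[4,5] (faults so far: 5)
  step 8: ref 2 -> FAULT, evict 4, frames=[2,5] (faults so far: 6)
  step 9: ref 5 -> HIT, frames=[2,5] (faults so far: 6)
  step 10: ref 4 -> FAULT, evict 2, frames=[4,5] (faults so far: 7)
  step 11: ref 4 -> HIT, frames=[4,5] (faults so far: 7)
  step 12: ref 4 -> HIT, frames=[4,5] (faults so far: 7)
  step 13: ref 3 -> FAULT, evict 5, frames=[4,3] (faults so far: 8)
  step 14: ref 4 -> HIT, frames=[4,3] (faults so far: 8)
  step 15: ref 3 -> HIT, frames=[4,3] (faults so far: 8)
  Optimal total faults: 8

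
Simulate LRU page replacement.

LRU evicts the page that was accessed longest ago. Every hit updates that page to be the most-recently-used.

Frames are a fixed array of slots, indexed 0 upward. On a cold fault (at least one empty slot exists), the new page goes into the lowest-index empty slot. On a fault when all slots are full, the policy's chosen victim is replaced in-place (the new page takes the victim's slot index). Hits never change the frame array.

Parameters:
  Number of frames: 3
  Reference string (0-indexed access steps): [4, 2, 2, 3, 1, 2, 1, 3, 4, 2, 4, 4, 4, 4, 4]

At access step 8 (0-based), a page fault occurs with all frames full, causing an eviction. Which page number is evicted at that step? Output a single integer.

Step 0: ref 4 -> FAULT, frames=[4,-,-]
Step 1: ref 2 -> FAULT, frames=[4,2,-]
Step 2: ref 2 -> HIT, frames=[4,2,-]
Step 3: ref 3 -> FAULT, frames=[4,2,3]
Step 4: ref 1 -> FAULT, evict 4, frames=[1,2,3]
Step 5: ref 2 -> HIT, frames=[1,2,3]
Step 6: ref 1 -> HIT, frames=[1,2,3]
Step 7: ref 3 -> HIT, frames=[1,2,3]
Step 8: ref 4 -> FAULT, evict 2, frames=[1,4,3]
At step 8: evicted page 2

Answer: 2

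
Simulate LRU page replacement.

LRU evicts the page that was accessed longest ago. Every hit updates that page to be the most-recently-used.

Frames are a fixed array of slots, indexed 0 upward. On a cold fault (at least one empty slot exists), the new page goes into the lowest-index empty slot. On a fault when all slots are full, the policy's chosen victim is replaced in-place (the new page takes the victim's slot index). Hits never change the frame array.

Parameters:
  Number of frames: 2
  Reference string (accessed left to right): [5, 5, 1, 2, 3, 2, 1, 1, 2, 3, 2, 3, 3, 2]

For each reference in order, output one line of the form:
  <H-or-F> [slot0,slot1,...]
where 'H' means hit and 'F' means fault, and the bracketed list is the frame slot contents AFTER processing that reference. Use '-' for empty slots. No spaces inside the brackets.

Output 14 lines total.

F [5,-]
H [5,-]
F [5,1]
F [2,1]
F [2,3]
H [2,3]
F [2,1]
H [2,1]
H [2,1]
F [2,3]
H [2,3]
H [2,3]
H [2,3]
H [2,3]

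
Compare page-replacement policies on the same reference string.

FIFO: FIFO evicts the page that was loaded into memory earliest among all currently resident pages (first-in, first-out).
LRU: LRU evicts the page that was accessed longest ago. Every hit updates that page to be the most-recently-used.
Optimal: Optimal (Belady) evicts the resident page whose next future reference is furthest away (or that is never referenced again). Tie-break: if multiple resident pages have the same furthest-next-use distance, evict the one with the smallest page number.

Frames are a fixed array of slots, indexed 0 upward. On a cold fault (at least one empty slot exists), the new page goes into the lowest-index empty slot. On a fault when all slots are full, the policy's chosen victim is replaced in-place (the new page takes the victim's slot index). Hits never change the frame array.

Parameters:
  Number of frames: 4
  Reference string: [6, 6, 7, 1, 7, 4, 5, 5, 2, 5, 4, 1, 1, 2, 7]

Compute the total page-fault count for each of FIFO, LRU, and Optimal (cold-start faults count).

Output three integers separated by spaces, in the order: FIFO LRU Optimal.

Answer: 7 8 7

Derivation:
--- FIFO ---
  step 0: ref 6 -> FAULT, frames=[6,-,-,-] (faults so far: 1)
  step 1: ref 6 -> HIT, frames=[6,-,-,-] (faults so far: 1)
  step 2: ref 7 -> FAULT, frames=[6,7,-,-] (faults so far: 2)
  step 3: ref 1 -> FAULT, frames=[6,7,1,-] (faults so far: 3)
  step 4: ref 7 -> HIT, frames=[6,7,1,-] (faults so far: 3)
  step 5: ref 4 -> FAULT, frames=[6,7,1,4] (faults so far: 4)
  step 6: ref 5 -> FAULT, evict 6, frames=[5,7,1,4] (faults so far: 5)
  step 7: ref 5 -> HIT, frames=[5,7,1,4] (faults so far: 5)
  step 8: ref 2 -> FAULT, evict 7, frames=[5,2,1,4] (faults so far: 6)
  step 9: ref 5 -> HIT, frames=[5,2,1,4] (faults so far: 6)
  step 10: ref 4 -> HIT, frames=[5,2,1,4] (faults so far: 6)
  step 11: ref 1 -> HIT, frames=[5,2,1,4] (faults so far: 6)
  step 12: ref 1 -> HIT, frames=[5,2,1,4] (faults so far: 6)
  step 13: ref 2 -> HIT, frames=[5,2,1,4] (faults so far: 6)
  step 14: ref 7 -> FAULT, evict 1, frames=[5,2,7,4] (faults so far: 7)
  FIFO total faults: 7
--- LRU ---
  step 0: ref 6 -> FAULT, frames=[6,-,-,-] (faults so far: 1)
  step 1: ref 6 -> HIT, frames=[6,-,-,-] (faults so far: 1)
  step 2: ref 7 -> FAULT, frames=[6,7,-,-] (faults so far: 2)
  step 3: ref 1 -> FAULT, frames=[6,7,1,-] (faults so far: 3)
  step 4: ref 7 -> HIT, frames=[6,7,1,-] (faults so far: 3)
  step 5: ref 4 -> FAULT, frames=[6,7,1,4] (faults so far: 4)
  step 6: ref 5 -> FAULT, evict 6, frames=[5,7,1,4] (faults so far: 5)
  step 7: ref 5 -> HIT, frames=[5,7,1,4] (faults so far: 5)
  step 8: ref 2 -> FAULT, evict 1, frames=[5,7,2,4] (faults so far: 6)
  step 9: ref 5 -> HIT, frames=[5,7,2,4] (faults so far: 6)
  step 10: ref 4 -> HIT, frames=[5,7,2,4] (faults so far: 6)
  step 11: ref 1 -> FAULT, evict 7, frames=[5,1,2,4] (faults so far: 7)
  step 12: ref 1 -> HIT, frames=[5,1,2,4] (faults so far: 7)
  step 13: ref 2 -> HIT, frames=[5,1,2,4] (faults so far: 7)
  step 14: ref 7 -> FAULT, evict 5, frames=[7,1,2,4] (faults so far: 8)
  LRU total faults: 8
--- Optimal ---
  step 0: ref 6 -> FAULT, frames=[6,-,-,-] (faults so far: 1)
  step 1: ref 6 -> HIT, frames=[6,-,-,-] (faults so far: 1)
  step 2: ref 7 -> FAULT, frames=[6,7,-,-] (faults so far: 2)
  step 3: ref 1 -> FAULT, frames=[6,7,1,-] (faults so far: 3)
  step 4: ref 7 -> HIT, frames=[6,7,1,-] (faults so far: 3)
  step 5: ref 4 -> FAULT, frames=[6,7,1,4] (faults so far: 4)
  step 6: ref 5 -> FAULT, evict 6, frames=[5,7,1,4] (faults so far: 5)
  step 7: ref 5 -> HIT, frames=[5,7,1,4] (faults so far: 5)
  step 8: ref 2 -> FAULT, evict 7, frames=[5,2,1,4] (faults so far: 6)
  step 9: ref 5 -> HIT, frames=[5,2,1,4] (faults so far: 6)
  step 10: ref 4 -> HIT, frames=[5,2,1,4] (faults so far: 6)
  step 11: ref 1 -> HIT, frames=[5,2,1,4] (faults so far: 6)
  step 12: ref 1 -> HIT, frames=[5,2,1,4] (faults so far: 6)
  step 13: ref 2 -> HIT, frames=[5,2,1,4] (faults so far: 6)
  step 14: ref 7 -> FAULT, evict 1, frames=[5,2,7,4] (faults so far: 7)
  Optimal total faults: 7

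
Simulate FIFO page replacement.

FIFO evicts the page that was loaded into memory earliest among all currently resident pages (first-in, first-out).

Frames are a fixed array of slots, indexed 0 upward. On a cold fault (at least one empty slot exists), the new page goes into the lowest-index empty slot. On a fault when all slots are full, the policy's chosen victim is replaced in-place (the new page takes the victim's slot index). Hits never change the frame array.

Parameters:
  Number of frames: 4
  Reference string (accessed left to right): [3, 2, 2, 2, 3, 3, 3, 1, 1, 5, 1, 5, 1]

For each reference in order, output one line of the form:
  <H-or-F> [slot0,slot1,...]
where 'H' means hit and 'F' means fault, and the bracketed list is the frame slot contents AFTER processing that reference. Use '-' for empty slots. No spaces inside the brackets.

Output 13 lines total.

F [3,-,-,-]
F [3,2,-,-]
H [3,2,-,-]
H [3,2,-,-]
H [3,2,-,-]
H [3,2,-,-]
H [3,2,-,-]
F [3,2,1,-]
H [3,2,1,-]
F [3,2,1,5]
H [3,2,1,5]
H [3,2,1,5]
H [3,2,1,5]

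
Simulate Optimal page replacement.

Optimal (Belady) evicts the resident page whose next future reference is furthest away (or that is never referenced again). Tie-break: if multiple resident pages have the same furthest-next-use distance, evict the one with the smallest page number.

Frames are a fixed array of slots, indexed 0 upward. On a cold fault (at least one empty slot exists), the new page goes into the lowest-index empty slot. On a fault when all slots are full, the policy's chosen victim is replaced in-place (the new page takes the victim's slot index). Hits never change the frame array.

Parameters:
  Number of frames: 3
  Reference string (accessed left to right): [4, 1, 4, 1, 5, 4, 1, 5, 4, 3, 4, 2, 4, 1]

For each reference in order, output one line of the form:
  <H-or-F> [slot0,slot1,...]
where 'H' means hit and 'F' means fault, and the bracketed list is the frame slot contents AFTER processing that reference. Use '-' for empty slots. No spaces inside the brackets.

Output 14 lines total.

F [4,-,-]
F [4,1,-]
H [4,1,-]
H [4,1,-]
F [4,1,5]
H [4,1,5]
H [4,1,5]
H [4,1,5]
H [4,1,5]
F [4,1,3]
H [4,1,3]
F [4,1,2]
H [4,1,2]
H [4,1,2]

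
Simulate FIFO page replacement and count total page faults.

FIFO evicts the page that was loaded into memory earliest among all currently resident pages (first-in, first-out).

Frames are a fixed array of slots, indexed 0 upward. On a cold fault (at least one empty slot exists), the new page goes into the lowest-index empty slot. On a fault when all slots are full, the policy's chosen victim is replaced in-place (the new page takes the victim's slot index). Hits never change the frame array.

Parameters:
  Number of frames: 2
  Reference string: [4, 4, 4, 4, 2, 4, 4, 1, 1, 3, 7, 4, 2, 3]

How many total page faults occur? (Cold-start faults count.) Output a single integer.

Answer: 8

Derivation:
Step 0: ref 4 → FAULT, frames=[4,-]
Step 1: ref 4 → HIT, frames=[4,-]
Step 2: ref 4 → HIT, frames=[4,-]
Step 3: ref 4 → HIT, frames=[4,-]
Step 4: ref 2 → FAULT, frames=[4,2]
Step 5: ref 4 → HIT, frames=[4,2]
Step 6: ref 4 → HIT, frames=[4,2]
Step 7: ref 1 → FAULT (evict 4), frames=[1,2]
Step 8: ref 1 → HIT, frames=[1,2]
Step 9: ref 3 → FAULT (evict 2), frames=[1,3]
Step 10: ref 7 → FAULT (evict 1), frames=[7,3]
Step 11: ref 4 → FAULT (evict 3), frames=[7,4]
Step 12: ref 2 → FAULT (evict 7), frames=[2,4]
Step 13: ref 3 → FAULT (evict 4), frames=[2,3]
Total faults: 8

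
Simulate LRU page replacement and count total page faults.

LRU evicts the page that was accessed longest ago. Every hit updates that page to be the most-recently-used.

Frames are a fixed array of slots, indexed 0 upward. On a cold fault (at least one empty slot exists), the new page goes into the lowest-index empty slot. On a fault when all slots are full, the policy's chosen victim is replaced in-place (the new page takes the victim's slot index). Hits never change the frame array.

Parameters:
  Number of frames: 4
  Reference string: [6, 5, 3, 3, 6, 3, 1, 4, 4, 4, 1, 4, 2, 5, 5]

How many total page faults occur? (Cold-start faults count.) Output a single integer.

Answer: 7

Derivation:
Step 0: ref 6 → FAULT, frames=[6,-,-,-]
Step 1: ref 5 → FAULT, frames=[6,5,-,-]
Step 2: ref 3 → FAULT, frames=[6,5,3,-]
Step 3: ref 3 → HIT, frames=[6,5,3,-]
Step 4: ref 6 → HIT, frames=[6,5,3,-]
Step 5: ref 3 → HIT, frames=[6,5,3,-]
Step 6: ref 1 → FAULT, frames=[6,5,3,1]
Step 7: ref 4 → FAULT (evict 5), frames=[6,4,3,1]
Step 8: ref 4 → HIT, frames=[6,4,3,1]
Step 9: ref 4 → HIT, frames=[6,4,3,1]
Step 10: ref 1 → HIT, frames=[6,4,3,1]
Step 11: ref 4 → HIT, frames=[6,4,3,1]
Step 12: ref 2 → FAULT (evict 6), frames=[2,4,3,1]
Step 13: ref 5 → FAULT (evict 3), frames=[2,4,5,1]
Step 14: ref 5 → HIT, frames=[2,4,5,1]
Total faults: 7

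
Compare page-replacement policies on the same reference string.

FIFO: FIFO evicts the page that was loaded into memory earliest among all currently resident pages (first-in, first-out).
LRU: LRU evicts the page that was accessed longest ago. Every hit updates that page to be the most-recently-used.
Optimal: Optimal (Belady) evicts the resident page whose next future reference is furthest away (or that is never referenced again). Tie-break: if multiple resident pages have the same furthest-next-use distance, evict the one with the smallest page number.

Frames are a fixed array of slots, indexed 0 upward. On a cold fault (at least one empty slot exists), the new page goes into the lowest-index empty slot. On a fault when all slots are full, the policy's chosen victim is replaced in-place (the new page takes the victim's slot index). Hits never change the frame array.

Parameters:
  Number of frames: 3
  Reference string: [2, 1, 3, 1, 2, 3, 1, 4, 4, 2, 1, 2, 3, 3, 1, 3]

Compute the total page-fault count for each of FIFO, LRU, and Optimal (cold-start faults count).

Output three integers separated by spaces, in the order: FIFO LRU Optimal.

--- FIFO ---
  step 0: ref 2 -> FAULT, frames=[2,-,-] (faults so far: 1)
  step 1: ref 1 -> FAULT, frames=[2,1,-] (faults so far: 2)
  step 2: ref 3 -> FAULT, frames=[2,1,3] (faults so far: 3)
  step 3: ref 1 -> HIT, frames=[2,1,3] (faults so far: 3)
  step 4: ref 2 -> HIT, frames=[2,1,3] (faults so far: 3)
  step 5: ref 3 -> HIT, frames=[2,1,3] (faults so far: 3)
  step 6: ref 1 -> HIT, frames=[2,1,3] (faults so far: 3)
  step 7: ref 4 -> FAULT, evict 2, frames=[4,1,3] (faults so far: 4)
  step 8: ref 4 -> HIT, frames=[4,1,3] (faults so far: 4)
  step 9: ref 2 -> FAULT, evict 1, frames=[4,2,3] (faults so far: 5)
  step 10: ref 1 -> FAULT, evict 3, frames=[4,2,1] (faults so far: 6)
  step 11: ref 2 -> HIT, frames=[4,2,1] (faults so far: 6)
  step 12: ref 3 -> FAULT, evict 4, frames=[3,2,1] (faults so far: 7)
  step 13: ref 3 -> HIT, frames=[3,2,1] (faults so far: 7)
  step 14: ref 1 -> HIT, frames=[3,2,1] (faults so far: 7)
  step 15: ref 3 -> HIT, frames=[3,2,1] (faults so far: 7)
  FIFO total faults: 7
--- LRU ---
  step 0: ref 2 -> FAULT, frames=[2,-,-] (faults so far: 1)
  step 1: ref 1 -> FAULT, frames=[2,1,-] (faults so far: 2)
  step 2: ref 3 -> FAULT, frames=[2,1,3] (faults so far: 3)
  step 3: ref 1 -> HIT, frames=[2,1,3] (faults so far: 3)
  step 4: ref 2 -> HIT, frames=[2,1,3] (faults so far: 3)
  step 5: ref 3 -> HIT, frames=[2,1,3] (faults so far: 3)
  step 6: ref 1 -> HIT, frames=[2,1,3] (faults so far: 3)
  step 7: ref 4 -> FAULT, evict 2, frames=[4,1,3] (faults so far: 4)
  step 8: ref 4 -> HIT, frames=[4,1,3] (faults so far: 4)
  step 9: ref 2 -> FAULT, evict 3, frames=[4,1,2] (faults so far: 5)
  step 10: ref 1 -> HIT, frames=[4,1,2] (faults so far: 5)
  step 11: ref 2 -> HIT, frames=[4,1,2] (faults so far: 5)
  step 12: ref 3 -> FAULT, evict 4, frames=[3,1,2] (faults so far: 6)
  step 13: ref 3 -> HIT, frames=[3,1,2] (faults so far: 6)
  step 14: ref 1 -> HIT, frames=[3,1,2] (faults so far: 6)
  step 15: ref 3 -> HIT, frames=[3,1,2] (faults so far: 6)
  LRU total faults: 6
--- Optimal ---
  step 0: ref 2 -> FAULT, frames=[2,-,-] (faults so far: 1)
  step 1: ref 1 -> FAULT, frames=[2,1,-] (faults so far: 2)
  step 2: ref 3 -> FAULT, frames=[2,1,3] (faults so far: 3)
  step 3: ref 1 -> HIT, frames=[2,1,3] (faults so far: 3)
  step 4: ref 2 -> HIT, frames=[2,1,3] (faults so far: 3)
  step 5: ref 3 -> HIT, frames=[2,1,3] (faults so far: 3)
  step 6: ref 1 -> HIT, frames=[2,1,3] (faults so far: 3)
  step 7: ref 4 -> FAULT, evict 3, frames=[2,1,4] (faults so far: 4)
  step 8: ref 4 -> HIT, frames=[2,1,4] (faults so far: 4)
  step 9: ref 2 -> HIT, frames=[2,1,4] (faults so far: 4)
  step 10: ref 1 -> HIT, frames=[2,1,4] (faults so far: 4)
  step 11: ref 2 -> HIT, frames=[2,1,4] (faults so far: 4)
  step 12: ref 3 -> FAULT, evict 2, frames=[3,1,4] (faults so far: 5)
  step 13: ref 3 -> HIT, frames=[3,1,4] (faults so far: 5)
  step 14: ref 1 -> HIT, frames=[3,1,4] (faults so far: 5)
  step 15: ref 3 -> HIT, frames=[3,1,4] (faults so far: 5)
  Optimal total faults: 5

Answer: 7 6 5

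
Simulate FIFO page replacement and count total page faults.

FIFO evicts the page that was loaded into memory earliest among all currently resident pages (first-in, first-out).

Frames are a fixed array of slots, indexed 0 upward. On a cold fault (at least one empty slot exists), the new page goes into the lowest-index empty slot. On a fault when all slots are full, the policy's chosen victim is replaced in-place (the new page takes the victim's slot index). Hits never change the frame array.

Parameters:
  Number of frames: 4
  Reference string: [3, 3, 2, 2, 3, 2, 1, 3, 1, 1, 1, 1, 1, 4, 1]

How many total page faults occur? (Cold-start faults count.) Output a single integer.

Answer: 4

Derivation:
Step 0: ref 3 → FAULT, frames=[3,-,-,-]
Step 1: ref 3 → HIT, frames=[3,-,-,-]
Step 2: ref 2 → FAULT, frames=[3,2,-,-]
Step 3: ref 2 → HIT, frames=[3,2,-,-]
Step 4: ref 3 → HIT, frames=[3,2,-,-]
Step 5: ref 2 → HIT, frames=[3,2,-,-]
Step 6: ref 1 → FAULT, frames=[3,2,1,-]
Step 7: ref 3 → HIT, frames=[3,2,1,-]
Step 8: ref 1 → HIT, frames=[3,2,1,-]
Step 9: ref 1 → HIT, frames=[3,2,1,-]
Step 10: ref 1 → HIT, frames=[3,2,1,-]
Step 11: ref 1 → HIT, frames=[3,2,1,-]
Step 12: ref 1 → HIT, frames=[3,2,1,-]
Step 13: ref 4 → FAULT, frames=[3,2,1,4]
Step 14: ref 1 → HIT, frames=[3,2,1,4]
Total faults: 4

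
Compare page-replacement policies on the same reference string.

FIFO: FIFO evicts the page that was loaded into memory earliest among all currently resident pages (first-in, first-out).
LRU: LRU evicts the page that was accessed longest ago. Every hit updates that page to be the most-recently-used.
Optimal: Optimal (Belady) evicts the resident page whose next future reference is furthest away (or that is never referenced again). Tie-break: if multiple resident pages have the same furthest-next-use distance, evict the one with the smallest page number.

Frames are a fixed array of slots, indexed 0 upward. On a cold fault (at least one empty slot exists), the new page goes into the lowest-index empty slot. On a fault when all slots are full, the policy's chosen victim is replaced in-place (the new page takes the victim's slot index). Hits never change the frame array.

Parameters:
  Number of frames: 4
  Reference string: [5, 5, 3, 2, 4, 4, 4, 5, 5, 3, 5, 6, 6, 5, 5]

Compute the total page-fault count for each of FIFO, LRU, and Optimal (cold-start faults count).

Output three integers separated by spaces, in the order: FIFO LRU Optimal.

Answer: 6 5 5

Derivation:
--- FIFO ---
  step 0: ref 5 -> FAULT, frames=[5,-,-,-] (faults so far: 1)
  step 1: ref 5 -> HIT, frames=[5,-,-,-] (faults so far: 1)
  step 2: ref 3 -> FAULT, frames=[5,3,-,-] (faults so far: 2)
  step 3: ref 2 -> FAULT, frames=[5,3,2,-] (faults so far: 3)
  step 4: ref 4 -> FAULT, frames=[5,3,2,4] (faults so far: 4)
  step 5: ref 4 -> HIT, frames=[5,3,2,4] (faults so far: 4)
  step 6: ref 4 -> HIT, frames=[5,3,2,4] (faults so far: 4)
  step 7: ref 5 -> HIT, frames=[5,3,2,4] (faults so far: 4)
  step 8: ref 5 -> HIT, frames=[5,3,2,4] (faults so far: 4)
  step 9: ref 3 -> HIT, frames=[5,3,2,4] (faults so far: 4)
  step 10: ref 5 -> HIT, frames=[5,3,2,4] (faults so far: 4)
  step 11: ref 6 -> FAULT, evict 5, frames=[6,3,2,4] (faults so far: 5)
  step 12: ref 6 -> HIT, frames=[6,3,2,4] (faults so far: 5)
  step 13: ref 5 -> FAULT, evict 3, frames=[6,5,2,4] (faults so far: 6)
  step 14: ref 5 -> HIT, frames=[6,5,2,4] (faults so far: 6)
  FIFO total faults: 6
--- LRU ---
  step 0: ref 5 -> FAULT, frames=[5,-,-,-] (faults so far: 1)
  step 1: ref 5 -> HIT, frames=[5,-,-,-] (faults so far: 1)
  step 2: ref 3 -> FAULT, frames=[5,3,-,-] (faults so far: 2)
  step 3: ref 2 -> FAULT, frames=[5,3,2,-] (faults so far: 3)
  step 4: ref 4 -> FAULT, frames=[5,3,2,4] (faults so far: 4)
  step 5: ref 4 -> HIT, frames=[5,3,2,4] (faults so far: 4)
  step 6: ref 4 -> HIT, frames=[5,3,2,4] (faults so far: 4)
  step 7: ref 5 -> HIT, frames=[5,3,2,4] (faults so far: 4)
  step 8: ref 5 -> HIT, frames=[5,3,2,4] (faults so far: 4)
  step 9: ref 3 -> HIT, frames=[5,3,2,4] (faults so far: 4)
  step 10: ref 5 -> HIT, frames=[5,3,2,4] (faults so far: 4)
  step 11: ref 6 -> FAULT, evict 2, frames=[5,3,6,4] (faults so far: 5)
  step 12: ref 6 -> HIT, frames=[5,3,6,4] (faults so far: 5)
  step 13: ref 5 -> HIT, frames=[5,3,6,4] (faults so far: 5)
  step 14: ref 5 -> HIT, frames=[5,3,6,4] (faults so far: 5)
  LRU total faults: 5
--- Optimal ---
  step 0: ref 5 -> FAULT, frames=[5,-,-,-] (faults so far: 1)
  step 1: ref 5 -> HIT, frames=[5,-,-,-] (faults so far: 1)
  step 2: ref 3 -> FAULT, frames=[5,3,-,-] (faults so far: 2)
  step 3: ref 2 -> FAULT, frames=[5,3,2,-] (faults so far: 3)
  step 4: ref 4 -> FAULT, frames=[5,3,2,4] (faults so far: 4)
  step 5: ref 4 -> HIT, frames=[5,3,2,4] (faults so far: 4)
  step 6: ref 4 -> HIT, frames=[5,3,2,4] (faults so far: 4)
  step 7: ref 5 -> HIT, frames=[5,3,2,4] (faults so far: 4)
  step 8: ref 5 -> HIT, frames=[5,3,2,4] (faults so far: 4)
  step 9: ref 3 -> HIT, frames=[5,3,2,4] (faults so far: 4)
  step 10: ref 5 -> HIT, frames=[5,3,2,4] (faults so far: 4)
  step 11: ref 6 -> FAULT, evict 2, frames=[5,3,6,4] (faults so far: 5)
  step 12: ref 6 -> HIT, frames=[5,3,6,4] (faults so far: 5)
  step 13: ref 5 -> HIT, frames=[5,3,6,4] (faults so far: 5)
  step 14: ref 5 -> HIT, frames=[5,3,6,4] (faults so far: 5)
  Optimal total faults: 5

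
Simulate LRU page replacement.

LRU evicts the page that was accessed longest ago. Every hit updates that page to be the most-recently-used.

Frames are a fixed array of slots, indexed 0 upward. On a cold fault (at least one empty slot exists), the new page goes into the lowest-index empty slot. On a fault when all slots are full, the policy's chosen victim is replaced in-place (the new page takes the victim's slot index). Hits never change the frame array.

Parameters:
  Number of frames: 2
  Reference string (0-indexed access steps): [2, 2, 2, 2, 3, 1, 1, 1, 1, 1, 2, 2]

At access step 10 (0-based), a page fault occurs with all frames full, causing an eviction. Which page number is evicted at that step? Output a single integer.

Answer: 3

Derivation:
Step 0: ref 2 -> FAULT, frames=[2,-]
Step 1: ref 2 -> HIT, frames=[2,-]
Step 2: ref 2 -> HIT, frames=[2,-]
Step 3: ref 2 -> HIT, frames=[2,-]
Step 4: ref 3 -> FAULT, frames=[2,3]
Step 5: ref 1 -> FAULT, evict 2, frames=[1,3]
Step 6: ref 1 -> HIT, frames=[1,3]
Step 7: ref 1 -> HIT, frames=[1,3]
Step 8: ref 1 -> HIT, frames=[1,3]
Step 9: ref 1 -> HIT, frames=[1,3]
Step 10: ref 2 -> FAULT, evict 3, frames=[1,2]
At step 10: evicted page 3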